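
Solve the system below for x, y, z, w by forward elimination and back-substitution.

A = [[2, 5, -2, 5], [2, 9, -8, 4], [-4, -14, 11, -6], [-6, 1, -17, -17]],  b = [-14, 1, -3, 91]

Forward elimination on [A|b]:
R2 <- R2 - (1)*R1:  [  0   4  -6  -1  15 ]
R3 <- R3 - (-2)*R1:  [   0   -4    7    4  -31 ]
R4 <- R4 - (-3)*R1:  [   0   16  -23   -2   49 ]
R3 <- R3 - (-1)*R2:  [   0    0    1    3  -16 ]
R4 <- R4 - (4)*R2:  [   0    0    1    2  -11 ]
R4 <- R4 - (1)*R3:  [  0   0   0  -1   5 ]
Row echelon form:
[ 2  5  -2   5  |  -14 ]
[ 0  4  -6  -1  |   15 ]
[ 0  0   1   3  |  -16 ]
[ 0  0   0  -1  |    5 ]
Back-substitution:
w = (5) / -1 = -5
z = (-16 - (3)*(-5)) / 1 = -1
y = (15 - (-6)*(-1) - (-1)*(-5)) / 4 = 1
x = (-14 - (5)*(1) - (-2)*(-1) - (5)*(-5)) / 2 = 2

(2, 1, -1, -5)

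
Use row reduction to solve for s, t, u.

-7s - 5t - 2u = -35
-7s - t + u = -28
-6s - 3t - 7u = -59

(5, -2, 5)

Forward elimination on [A|b]:
R2 <- R2 - (1)*R1:  [ 0  4  3  7 ]
R3 <- R3 - (6/7)*R1:  [     0    9/7  -37/7    -29 ]
R3 <- R3 - (9/28)*R2:  [      0       0   -25/4  -125/4 ]
Row echelon form:
[ -7  -5     -2  |     -35 ]
[  0   4      3  |       7 ]
[  0   0  -25/4  |  -125/4 ]
Back-substitution:
u = (-125/4) / (-25/4) = 5
t = (7 - (3)*(5)) / 4 = -2
s = (-35 - (-5)*(-2) - (-2)*(5)) / -7 = 5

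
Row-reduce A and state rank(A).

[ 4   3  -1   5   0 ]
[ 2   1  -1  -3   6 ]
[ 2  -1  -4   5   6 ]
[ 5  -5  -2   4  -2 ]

rank(A) = 4

Row reduction:
R2 <- R2 - (1/2)*R1:  [     0   -1/2   -1/2  -11/2      6 ]
R3 <- R3 - (1/2)*R1:  [    0  -5/2  -7/2   5/2     6 ]
R4 <- R4 - (5/4)*R1:  [     0  -35/4   -3/4   -9/4     -2 ]
R3 <- R3 - (5)*R2:  [   0    0   -1   30  -24 ]
R4 <- R4 - (35/2)*R2:  [    0     0     8    94  -107 ]
R4 <- R4 - (-8)*R3:  [    0     0     0   334  -299 ]
Row echelon form:
[ 4     3    -1      5     0 ]
[ 0  -1/2  -1/2  -11/2     6 ]
[ 0     0    -1     30   -24 ]
[ 0     0     0    334  -299 ]
Nonzero rows / pivot columns: 4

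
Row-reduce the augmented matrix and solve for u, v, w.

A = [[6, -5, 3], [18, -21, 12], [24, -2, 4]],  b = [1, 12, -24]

Forward elimination on [A|b]:
R2 <- R2 - (3)*R1:  [  0  -6   3   9 ]
R3 <- R3 - (4)*R1:  [   0   18   -8  -28 ]
R3 <- R3 - (-3)*R2:  [  0   0   1  -1 ]
Row echelon form:
[ 6  -5  3  |   1 ]
[ 0  -6  3  |   9 ]
[ 0   0  1  |  -1 ]
Back-substitution:
w = (-1) / 1 = -1
v = (9 - (3)*(-1)) / -6 = -2
u = (1 - (-5)*(-2) - (3)*(-1)) / 6 = -1

(-1, -2, -1)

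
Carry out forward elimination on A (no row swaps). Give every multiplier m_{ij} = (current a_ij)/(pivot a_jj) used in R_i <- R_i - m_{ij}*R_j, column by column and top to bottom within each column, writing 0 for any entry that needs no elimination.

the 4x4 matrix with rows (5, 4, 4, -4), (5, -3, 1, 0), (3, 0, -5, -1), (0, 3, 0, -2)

Forward elimination:
R2 <- R2 - (1)*R1:  [  0  -7  -3   4 ]
R3 <- R3 - (3/5)*R1:  [     0  -12/5  -37/5    7/5 ]
R4: entry in column 1 is already 0 -> m_{41} = 0 (no row operation needed)
R3 <- R3 - (12/35)*R2:  [       0        0  -223/35     1/35 ]
R4 <- R4 - (-3/7)*R2:  [    0     0  -9/7  -2/7 ]
R4 <- R4 - (45/223)*R3:  [       0        0        0  -65/223 ]
Multipliers (in order of application): m_{21} = 1, m_{31} = 3/5, m_{41} = 0, m_{32} = 12/35, m_{42} = -3/7, m_{43} = 45/223

multipliers: 1, 3/5, 0, 12/35, -3/7, 45/223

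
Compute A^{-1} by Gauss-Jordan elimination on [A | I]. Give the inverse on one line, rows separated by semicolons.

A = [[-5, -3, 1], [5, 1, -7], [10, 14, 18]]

inverse = [-29/10 -17/10 -1/2; 4 5/2 3/4; -3/2 -1 -1/4]

Gauss-Jordan on [A | I]:
R1 <- (1/-5)*R1:  [    1   3/5  -1/5  |  -1/5     0     0 ]
R2 <- R2 - (5)*R1:  [  0  -2  -6  |   1   1   0 ]
R3 <- R3 - (10)*R1:  [  0   8  20  |   2   0   1 ]
R2 <- (1/-2)*R2:  [    0     1     3  |  -1/2  -1/2     0 ]
R1 <- R1 - (3/5)*R2:  [    1     0    -2  |  1/10  3/10     0 ]
R3 <- R3 - (8)*R2:  [  0   0  -4  |   6   4   1 ]
R3 <- (1/-4)*R3:  [    0     0     1  |  -3/2    -1  -1/4 ]
R1 <- R1 - (-2)*R3:  [      1       0       0  |  -29/10  -17/10    -1/2 ]
R2 <- R2 - (3)*R3:  [   0    1    0  |    4  5/2  3/4 ]
Right block of [I | A^{-1}] is the inverse:
[ -29/10  -17/10  -1/2 ]
[      4     5/2   3/4 ]
[   -3/2      -1  -1/4 ]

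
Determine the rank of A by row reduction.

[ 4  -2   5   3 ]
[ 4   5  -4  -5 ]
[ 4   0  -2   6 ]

rank(A) = 3

Row reduction:
R2 <- R2 - (1)*R1:  [  0   7  -9  -8 ]
R3 <- R3 - (1)*R1:  [  0   2  -7   3 ]
R3 <- R3 - (2/7)*R2:  [     0      0  -31/7   37/7 ]
Row echelon form:
[ 4  -2      5     3 ]
[ 0   7     -9    -8 ]
[ 0   0  -31/7  37/7 ]
Nonzero rows / pivot columns: 3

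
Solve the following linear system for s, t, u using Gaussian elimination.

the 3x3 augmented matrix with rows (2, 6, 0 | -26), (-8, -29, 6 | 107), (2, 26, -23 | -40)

(-4, -3, -2)

Forward elimination on [A|b]:
R2 <- R2 - (-4)*R1:  [  0  -5   6   3 ]
R3 <- R3 - (1)*R1:  [   0   20  -23  -14 ]
R3 <- R3 - (-4)*R2:  [  0   0   1  -2 ]
Row echelon form:
[ 2   6  0  |  -26 ]
[ 0  -5  6  |    3 ]
[ 0   0  1  |   -2 ]
Back-substitution:
u = (-2) / 1 = -2
t = (3 - (6)*(-2)) / -5 = -3
s = (-26 - (6)*(-3)) / 2 = -4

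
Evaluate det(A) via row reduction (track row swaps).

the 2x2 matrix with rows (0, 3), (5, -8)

det(A) = -15

Forward elimination:
R1 <-> R2   (pivot in column 1 was zero)
[ 5  -8 ]
[ 0   3 ]
Upper-triangular form:
[ 5  -8 ]
[ 0   3 ]
det(A) = (-1)^1 * (5) * (3) = -15  (1 row swap -> sign -1)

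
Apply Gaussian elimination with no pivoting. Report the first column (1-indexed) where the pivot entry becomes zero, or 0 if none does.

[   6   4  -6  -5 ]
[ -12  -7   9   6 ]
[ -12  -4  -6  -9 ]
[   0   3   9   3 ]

Naive forward elimination:
R2 <- R2 - (-2)*R1:  [  0   1  -3  -4 ]
R3 <- R3 - (-2)*R1:  [   0    4  -18  -19 ]
R3 <- R3 - (4)*R2:  [  0   0  -6  -3 ]
R4 <- R4 - (3)*R2:  [  0   0  18  15 ]
R4 <- R4 - (-3)*R3:  [ 0  0  0  6 ]
All pivots nonzero; naive elimination completes without hitting a zero pivot.

first zero-pivot column = 0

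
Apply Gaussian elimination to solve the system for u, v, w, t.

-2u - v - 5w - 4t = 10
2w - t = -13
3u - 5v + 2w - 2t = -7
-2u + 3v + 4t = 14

Forward elimination on [A|b]:
R3 <- R3 - (-3/2)*R1:  [     0  -13/2  -11/2     -8      8 ]
R4 <- R4 - (1)*R1:  [ 0  4  5  8  4 ]
R2 <-> R3   (pivot in column 2 was zero)
[ -2     -1     -5  -4   10 ]
[  0  -13/2  -11/2  -8    8 ]
[  0      0      2  -1  -13 ]
[  0      4      5   8    4 ]
R4 <- R4 - (-8/13)*R2:  [      0       0   21/13   40/13  116/13 ]
R4 <- R4 - (21/26)*R3:  [      0       0       0  101/26  505/26 ]
Row echelon form:
[ -2     -1     -5      -4  |      10 ]
[  0  -13/2  -11/2      -8  |       8 ]
[  0      0      2      -1  |     -13 ]
[  0      0      0  101/26  |  505/26 ]
Back-substitution:
t = (505/26) / (101/26) = 5
w = (-13 - (-1)*(5)) / 2 = -4
v = (8 - (-11/2)*(-4) - (-8)*(5)) / (-13/2) = -4
u = (10 - (-1)*(-4) - (-5)*(-4) - (-4)*(5)) / -2 = -3

(-3, -4, -4, 5)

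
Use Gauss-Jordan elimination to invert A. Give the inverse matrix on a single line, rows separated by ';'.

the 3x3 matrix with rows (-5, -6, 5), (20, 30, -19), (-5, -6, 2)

Gauss-Jordan on [A | I]:
R1 <- (1/-5)*R1:  [    1   6/5    -1  |  -1/5     0     0 ]
R2 <- R2 - (20)*R1:  [ 0  6  1  |  4  1  0 ]
R3 <- R3 - (-5)*R1:  [  0   0  -3  |  -1   0   1 ]
R2 <- (1/6)*R2:  [   0    1  1/6  |  2/3  1/6    0 ]
R1 <- R1 - (6/5)*R2:  [    1     0  -6/5  |    -1  -1/5     0 ]
R3 <- (1/-3)*R3:  [    0     0     1  |   1/3     0  -1/3 ]
R1 <- R1 - (-6/5)*R3:  [    1     0     0  |  -3/5  -1/5  -2/5 ]
R2 <- R2 - (1/6)*R3:  [     0      1      0  |  11/18    1/6   1/18 ]
Right block of [I | A^{-1}] is the inverse:
[  -3/5  -1/5  -2/5 ]
[ 11/18   1/6  1/18 ]
[   1/3     0  -1/3 ]

inverse = [-3/5 -1/5 -2/5; 11/18 1/6 1/18; 1/3 0 -1/3]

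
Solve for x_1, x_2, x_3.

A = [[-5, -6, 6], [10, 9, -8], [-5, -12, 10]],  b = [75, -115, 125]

(-3, -5, 5)

Forward elimination on [A|b]:
R2 <- R2 - (-2)*R1:  [  0  -3   4  35 ]
R3 <- R3 - (1)*R1:  [  0  -6   4  50 ]
R3 <- R3 - (2)*R2:  [   0    0   -4  -20 ]
Row echelon form:
[ -5  -6   6  |   75 ]
[  0  -3   4  |   35 ]
[  0   0  -4  |  -20 ]
Back-substitution:
x_3 = (-20) / -4 = 5
x_2 = (35 - (4)*(5)) / -3 = -5
x_1 = (75 - (-6)*(-5) - (6)*(5)) / -5 = -3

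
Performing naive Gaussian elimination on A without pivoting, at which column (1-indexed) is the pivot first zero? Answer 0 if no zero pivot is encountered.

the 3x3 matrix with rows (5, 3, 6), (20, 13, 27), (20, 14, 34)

first zero-pivot column = 0

Naive forward elimination:
R2 <- R2 - (4)*R1:  [ 0  1  3 ]
R3 <- R3 - (4)*R1:  [  0   2  10 ]
R3 <- R3 - (2)*R2:  [ 0  0  4 ]
All pivots nonzero; naive elimination completes without hitting a zero pivot.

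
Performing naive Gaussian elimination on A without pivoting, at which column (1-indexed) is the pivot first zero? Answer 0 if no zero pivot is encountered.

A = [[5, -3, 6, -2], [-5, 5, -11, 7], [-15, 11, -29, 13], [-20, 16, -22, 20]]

Naive forward elimination:
R2 <- R2 - (-1)*R1:  [  0   2  -5   5 ]
R3 <- R3 - (-3)*R1:  [   0    2  -11    7 ]
R4 <- R4 - (-4)*R1:  [  0   4   2  12 ]
R3 <- R3 - (1)*R2:  [  0   0  -6   2 ]
R4 <- R4 - (2)*R2:  [  0   0  12   2 ]
R4 <- R4 - (-2)*R3:  [ 0  0  0  6 ]
All pivots nonzero; naive elimination completes without hitting a zero pivot.

first zero-pivot column = 0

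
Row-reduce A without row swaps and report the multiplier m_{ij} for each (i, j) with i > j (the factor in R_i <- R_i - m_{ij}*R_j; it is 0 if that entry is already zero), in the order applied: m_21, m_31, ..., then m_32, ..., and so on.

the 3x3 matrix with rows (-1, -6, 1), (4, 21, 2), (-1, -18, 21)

multipliers: -4, 1, 4

Forward elimination:
R2 <- R2 - (-4)*R1:  [  0  -3   6 ]
R3 <- R3 - (1)*R1:  [   0  -12   20 ]
R3 <- R3 - (4)*R2:  [  0   0  -4 ]
Multipliers (in order of application): m_{21} = -4, m_{31} = 1, m_{32} = 4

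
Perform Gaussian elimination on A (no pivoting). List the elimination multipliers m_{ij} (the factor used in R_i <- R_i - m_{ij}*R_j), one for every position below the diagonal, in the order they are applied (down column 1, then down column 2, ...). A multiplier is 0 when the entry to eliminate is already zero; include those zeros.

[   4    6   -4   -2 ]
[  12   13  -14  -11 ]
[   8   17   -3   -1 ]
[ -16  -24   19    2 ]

multipliers: 3, 2, -4, -1, 0, 1

Forward elimination:
R2 <- R2 - (3)*R1:  [  0  -5  -2  -5 ]
R3 <- R3 - (2)*R1:  [ 0  5  5  3 ]
R4 <- R4 - (-4)*R1:  [  0   0   3  -6 ]
R3 <- R3 - (-1)*R2:  [  0   0   3  -2 ]
R4: entry in column 2 is already 0 -> m_{42} = 0 (no row operation needed)
R4 <- R4 - (1)*R3:  [  0   0   0  -4 ]
Multipliers (in order of application): m_{21} = 3, m_{31} = 2, m_{41} = -4, m_{32} = -1, m_{42} = 0, m_{43} = 1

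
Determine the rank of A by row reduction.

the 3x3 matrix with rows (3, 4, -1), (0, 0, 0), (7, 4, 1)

Row reduction:
R3 <- R3 - (7/3)*R1:  [     0  -16/3   10/3 ]
R2 <-> R3   (pivot in column 2 was zero)
[ 3      4    -1 ]
[ 0  -16/3  10/3 ]
[ 0      0     0 ]
Row echelon form:
[ 3      4    -1 ]
[ 0  -16/3  10/3 ]
[ 0      0     0 ]
Nonzero rows / pivot columns: 2

rank(A) = 2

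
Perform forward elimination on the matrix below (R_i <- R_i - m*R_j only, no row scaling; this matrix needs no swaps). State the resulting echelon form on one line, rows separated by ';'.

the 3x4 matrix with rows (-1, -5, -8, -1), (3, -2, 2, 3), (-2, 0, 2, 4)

REF = [-1 -5 -8 -1; 0 -17 -22 0; 0 0 86/17 6]

Forward elimination:
R2 <- R2 - (-3)*R1:  [   0  -17  -22    0 ]
R3 <- R3 - (2)*R1:  [  0  10  18   6 ]
R3 <- R3 - (-10/17)*R2:  [     0      0  86/17      6 ]
Row echelon form:
[ -1   -5     -8  -1 ]
[  0  -17    -22   0 ]
[  0    0  86/17   6 ]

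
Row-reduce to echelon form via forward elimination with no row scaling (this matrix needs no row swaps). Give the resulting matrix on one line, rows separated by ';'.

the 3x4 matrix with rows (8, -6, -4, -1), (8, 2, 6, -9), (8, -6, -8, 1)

REF = [8 -6 -4 -1; 0 8 10 -8; 0 0 -4 2]

Forward elimination:
R2 <- R2 - (1)*R1:  [  0   8  10  -8 ]
R3 <- R3 - (1)*R1:  [  0   0  -4   2 ]
Row echelon form:
[ 8  -6  -4  -1 ]
[ 0   8  10  -8 ]
[ 0   0  -4   2 ]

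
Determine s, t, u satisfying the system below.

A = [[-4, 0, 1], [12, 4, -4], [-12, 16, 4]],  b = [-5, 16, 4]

(2, 1, 3)

Forward elimination on [A|b]:
R2 <- R2 - (-3)*R1:  [  0   4  -1   1 ]
R3 <- R3 - (3)*R1:  [  0  16   1  19 ]
R3 <- R3 - (4)*R2:  [  0   0   5  15 ]
Row echelon form:
[ -4  0   1  |  -5 ]
[  0  4  -1  |   1 ]
[  0  0   5  |  15 ]
Back-substitution:
u = (15) / 5 = 3
t = (1 - (-1)*(3)) / 4 = 1
s = (-5 - (1)*(3)) / -4 = 2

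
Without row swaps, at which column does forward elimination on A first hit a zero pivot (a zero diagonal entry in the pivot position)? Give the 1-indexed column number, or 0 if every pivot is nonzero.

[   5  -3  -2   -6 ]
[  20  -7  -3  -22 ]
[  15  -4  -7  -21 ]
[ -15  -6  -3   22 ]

Naive forward elimination:
R2 <- R2 - (4)*R1:  [ 0  5  5  2 ]
R3 <- R3 - (3)*R1:  [  0   5  -1  -3 ]
R4 <- R4 - (-3)*R1:  [   0  -15   -9    4 ]
R3 <- R3 - (1)*R2:  [  0   0  -6  -5 ]
R4 <- R4 - (-3)*R2:  [  0   0   6  10 ]
R4 <- R4 - (-1)*R3:  [ 0  0  0  5 ]
All pivots nonzero; naive elimination completes without hitting a zero pivot.

first zero-pivot column = 0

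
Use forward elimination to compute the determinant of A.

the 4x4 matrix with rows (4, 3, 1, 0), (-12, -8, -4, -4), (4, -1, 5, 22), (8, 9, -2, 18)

Forward elimination:
R2 <- R2 - (-3)*R1:  [  0   1  -1  -4 ]
R3 <- R3 - (1)*R1:  [  0  -4   4  22 ]
R4 <- R4 - (2)*R1:  [  0   3  -4  18 ]
R3 <- R3 - (-4)*R2:  [ 0  0  0  6 ]
R4 <- R4 - (3)*R2:  [  0   0  -1  30 ]
R3 <-> R4   (pivot in column 3 was zero)
[ 4  3   1   0 ]
[ 0  1  -1  -4 ]
[ 0  0  -1  30 ]
[ 0  0   0   6 ]
Upper-triangular form:
[ 4  3   1   0 ]
[ 0  1  -1  -4 ]
[ 0  0  -1  30 ]
[ 0  0   0   6 ]
det(A) = (-1)^1 * (4) * (1) * (-1) * (6) = 24  (1 row swap -> sign -1)

det(A) = 24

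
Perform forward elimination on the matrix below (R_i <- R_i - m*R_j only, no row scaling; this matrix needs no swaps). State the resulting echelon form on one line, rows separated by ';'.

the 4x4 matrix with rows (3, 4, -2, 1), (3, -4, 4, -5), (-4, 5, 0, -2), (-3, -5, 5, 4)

Forward elimination:
R2 <- R2 - (1)*R1:  [  0  -8   6  -6 ]
R3 <- R3 - (-4/3)*R1:  [    0  31/3  -8/3  -2/3 ]
R4 <- R4 - (-1)*R1:  [  0  -1   3   5 ]
R3 <- R3 - (-31/24)*R2:  [       0        0    61/12  -101/12 ]
R4 <- R4 - (1/8)*R2:  [    0     0   9/4  23/4 ]
R4 <- R4 - (27/61)*R3:  [      0       0       0  578/61 ]
Row echelon form:
[ 3   4     -2        1 ]
[ 0  -8      6       -6 ]
[ 0   0  61/12  -101/12 ]
[ 0   0      0   578/61 ]

REF = [3 4 -2 1; 0 -8 6 -6; 0 0 61/12 -101/12; 0 0 0 578/61]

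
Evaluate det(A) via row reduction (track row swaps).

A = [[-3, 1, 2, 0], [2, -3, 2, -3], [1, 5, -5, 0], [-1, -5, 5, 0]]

det(A) = 0

Forward elimination:
R2 <- R2 - (-2/3)*R1:  [    0  -7/3  10/3    -3 ]
R3 <- R3 - (-1/3)*R1:  [     0   16/3  -13/3      0 ]
R4 <- R4 - (1/3)*R1:  [     0  -16/3   13/3      0 ]
R3 <- R3 - (-16/7)*R2:  [     0      0   23/7  -48/7 ]
R4 <- R4 - (16/7)*R2:  [     0      0  -23/7   48/7 ]
R4 <- R4 - (-1)*R3:  [ 0  0  0  0 ]
Upper-triangular form:
[ -3     1     2      0 ]
[  0  -7/3  10/3     -3 ]
[  0     0  23/7  -48/7 ]
[  0     0     0      0 ]
det(A) = (-1)^0 * (-3) * (-7/3) * (23/7) * (0) = 0  (0 row swaps -> sign +1)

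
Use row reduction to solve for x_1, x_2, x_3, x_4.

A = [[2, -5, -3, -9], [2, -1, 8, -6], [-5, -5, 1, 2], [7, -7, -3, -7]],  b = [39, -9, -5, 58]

(3, -3, -3, -1)

Forward elimination on [A|b]:
R2 <- R2 - (1)*R1:  [   0    4   11    3  -48 ]
R3 <- R3 - (-5/2)*R1:  [     0  -35/2  -13/2  -41/2  185/2 ]
R4 <- R4 - (7/2)*R1:  [      0    21/2    15/2    49/2  -157/2 ]
R3 <- R3 - (-35/8)*R2:  [      0       0   333/8   -59/8  -235/2 ]
R4 <- R4 - (21/8)*R2:  [      0       0  -171/8   133/8    95/2 ]
R4 <- R4 - (-19/37)*R3:  [       0        0        0   475/37  -475/37 ]
Row echelon form:
[ 2  -5     -3      -9  |       39 ]
[ 0   4     11       3  |      -48 ]
[ 0   0  333/8   -59/8  |   -235/2 ]
[ 0   0      0  475/37  |  -475/37 ]
Back-substitution:
x_4 = (-475/37) / (475/37) = -1
x_3 = (-235/2 - (-59/8)*(-1)) / (333/8) = -3
x_2 = (-48 - (11)*(-3) - (3)*(-1)) / 4 = -3
x_1 = (39 - (-5)*(-3) - (-3)*(-3) - (-9)*(-1)) / 2 = 3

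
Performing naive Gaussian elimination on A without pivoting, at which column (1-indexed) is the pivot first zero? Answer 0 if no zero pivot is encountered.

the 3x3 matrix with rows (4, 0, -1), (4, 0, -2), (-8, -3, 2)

first zero-pivot column = 2

Naive forward elimination:
R2 <- R2 - (1)*R1:  [  0   0  -1 ]
R3 <- R3 - (-2)*R1:  [  0  -3   0 ]
Matrix at this point:
[ 4   0  -1 ]
[ 0   0  -1 ]
[ 0  -3   0 ]
Pivot entry (2,2) is zero but row 3 has -3 in column 2 -> naive elimination stops; a row interchange (e.g. R2 <-> R3) would be required here.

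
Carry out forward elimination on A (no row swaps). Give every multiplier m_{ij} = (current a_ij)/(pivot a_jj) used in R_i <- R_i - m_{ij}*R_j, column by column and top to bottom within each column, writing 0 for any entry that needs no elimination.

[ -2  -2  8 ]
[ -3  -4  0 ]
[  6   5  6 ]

Forward elimination:
R2 <- R2 - (3/2)*R1:  [   0   -1  -12 ]
R3 <- R3 - (-3)*R1:  [  0  -1  30 ]
R3 <- R3 - (1)*R2:  [  0   0  42 ]
Multipliers (in order of application): m_{21} = 3/2, m_{31} = -3, m_{32} = 1

multipliers: 3/2, -3, 1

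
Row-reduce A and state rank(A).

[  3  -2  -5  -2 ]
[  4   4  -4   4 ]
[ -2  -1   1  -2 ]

Row reduction:
R2 <- R2 - (4/3)*R1:  [    0  20/3   8/3  20/3 ]
R3 <- R3 - (-2/3)*R1:  [     0   -7/3   -7/3  -10/3 ]
R3 <- R3 - (-7/20)*R2:  [    0     0  -7/5    -1 ]
Row echelon form:
[ 3    -2    -5    -2 ]
[ 0  20/3   8/3  20/3 ]
[ 0     0  -7/5    -1 ]
Nonzero rows / pivot columns: 3

rank(A) = 3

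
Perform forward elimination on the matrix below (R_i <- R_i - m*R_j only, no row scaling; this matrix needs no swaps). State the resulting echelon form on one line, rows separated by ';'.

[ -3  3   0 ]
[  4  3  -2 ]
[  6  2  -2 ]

Forward elimination:
R2 <- R2 - (-4/3)*R1:  [  0   7  -2 ]
R3 <- R3 - (-2)*R1:  [  0   8  -2 ]
R3 <- R3 - (8/7)*R2:  [   0    0  2/7 ]
Row echelon form:
[ -3  3    0 ]
[  0  7   -2 ]
[  0  0  2/7 ]

REF = [-3 3 0; 0 7 -2; 0 0 2/7]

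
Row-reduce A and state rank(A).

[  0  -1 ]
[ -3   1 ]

Row reduction:
R1 <-> R2   (pivot in column 1 was zero)
[ -3   1 ]
[  0  -1 ]
Row echelon form:
[ -3   1 ]
[  0  -1 ]
Nonzero rows / pivot columns: 2

rank(A) = 2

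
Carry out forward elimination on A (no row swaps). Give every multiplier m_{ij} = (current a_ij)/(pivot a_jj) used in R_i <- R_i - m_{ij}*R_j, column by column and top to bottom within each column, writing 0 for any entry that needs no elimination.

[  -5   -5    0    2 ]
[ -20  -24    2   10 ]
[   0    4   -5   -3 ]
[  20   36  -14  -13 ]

Forward elimination:
R2 <- R2 - (4)*R1:  [  0  -4   2   2 ]
R3: entry in column 1 is already 0 -> m_{31} = 0 (no row operation needed)
R4 <- R4 - (-4)*R1:  [   0   16  -14   -5 ]
R3 <- R3 - (-1)*R2:  [  0   0  -3  -1 ]
R4 <- R4 - (-4)*R2:  [  0   0  -6   3 ]
R4 <- R4 - (2)*R3:  [ 0  0  0  5 ]
Multipliers (in order of application): m_{21} = 4, m_{31} = 0, m_{41} = -4, m_{32} = -1, m_{42} = -4, m_{43} = 2

multipliers: 4, 0, -4, -1, -4, 2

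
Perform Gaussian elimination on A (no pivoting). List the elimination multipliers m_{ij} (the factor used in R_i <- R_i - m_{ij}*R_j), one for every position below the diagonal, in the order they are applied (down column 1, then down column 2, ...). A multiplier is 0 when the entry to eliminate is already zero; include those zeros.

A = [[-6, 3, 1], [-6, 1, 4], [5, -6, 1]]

multipliers: 1, -5/6, 7/4

Forward elimination:
R2 <- R2 - (1)*R1:  [  0  -2   3 ]
R3 <- R3 - (-5/6)*R1:  [    0  -7/2  11/6 ]
R3 <- R3 - (7/4)*R2:  [      0       0  -41/12 ]
Multipliers (in order of application): m_{21} = 1, m_{31} = -5/6, m_{32} = 7/4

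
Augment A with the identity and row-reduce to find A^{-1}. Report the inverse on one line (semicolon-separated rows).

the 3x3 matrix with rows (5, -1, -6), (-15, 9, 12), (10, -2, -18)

Gauss-Jordan on [A | I]:
R1 <- (1/5)*R1:  [    1  -1/5  -6/5  |   1/5     0     0 ]
R2 <- R2 - (-15)*R1:  [  0   6  -6  |   3   1   0 ]
R3 <- R3 - (10)*R1:  [  0   0  -6  |  -2   0   1 ]
R2 <- (1/6)*R2:  [   0    1   -1  |  1/2  1/6    0 ]
R1 <- R1 - (-1/5)*R2:  [    1     0  -7/5  |  3/10  1/30     0 ]
R3 <- (1/-6)*R3:  [    0     0     1  |   1/3     0  -1/6 ]
R1 <- R1 - (-7/5)*R3:  [     1      0      0  |  23/30   1/30  -7/30 ]
R2 <- R2 - (-1)*R3:  [    0     1     0  |   5/6   1/6  -1/6 ]
Right block of [I | A^{-1}] is the inverse:
[ 23/30  1/30  -7/30 ]
[   5/6   1/6   -1/6 ]
[   1/3     0   -1/6 ]

inverse = [23/30 1/30 -7/30; 5/6 1/6 -1/6; 1/3 0 -1/6]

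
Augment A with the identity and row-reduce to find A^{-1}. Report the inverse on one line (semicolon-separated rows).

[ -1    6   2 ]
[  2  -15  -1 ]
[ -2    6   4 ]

Gauss-Jordan on [A | I]:
R1 <- (1/-1)*R1:  [  1  -6  -2  |  -1   0   0 ]
R2 <- R2 - (2)*R1:  [  0  -3   3  |   2   1   0 ]
R3 <- R3 - (-2)*R1:  [  0  -6   0  |  -2   0   1 ]
R2 <- (1/-3)*R2:  [    0     1    -1  |  -2/3  -1/3     0 ]
R1 <- R1 - (-6)*R2:  [  1   0  -8  |  -5  -2   0 ]
R3 <- R3 - (-6)*R2:  [  0   0  -6  |  -6  -2   1 ]
R3 <- (1/-6)*R3:  [    0     0     1  |     1   1/3  -1/6 ]
R1 <- R1 - (-8)*R3:  [    1     0     0  |     3   2/3  -4/3 ]
R2 <- R2 - (-1)*R3:  [    0     1     0  |   1/3     0  -1/6 ]
Right block of [I | A^{-1}] is the inverse:
[   3  2/3  -4/3 ]
[ 1/3    0  -1/6 ]
[   1  1/3  -1/6 ]

inverse = [3 2/3 -4/3; 1/3 0 -1/6; 1 1/3 -1/6]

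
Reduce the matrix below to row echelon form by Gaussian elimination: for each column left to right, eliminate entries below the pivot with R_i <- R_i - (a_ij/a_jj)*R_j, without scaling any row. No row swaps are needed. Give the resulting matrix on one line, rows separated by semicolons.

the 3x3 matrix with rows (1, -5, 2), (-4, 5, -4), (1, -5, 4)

Forward elimination:
R2 <- R2 - (-4)*R1:  [   0  -15    4 ]
R3 <- R3 - (1)*R1:  [ 0  0  2 ]
Row echelon form:
[ 1   -5  2 ]
[ 0  -15  4 ]
[ 0    0  2 ]

REF = [1 -5 2; 0 -15 4; 0 0 2]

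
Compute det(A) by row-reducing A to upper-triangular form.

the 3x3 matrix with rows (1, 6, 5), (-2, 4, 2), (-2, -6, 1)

det(A) = 104

Forward elimination:
R2 <- R2 - (-2)*R1:  [  0  16  12 ]
R3 <- R3 - (-2)*R1:  [  0   6  11 ]
R3 <- R3 - (3/8)*R2:  [    0     0  13/2 ]
Upper-triangular form:
[ 1   6     5 ]
[ 0  16    12 ]
[ 0   0  13/2 ]
det(A) = (-1)^0 * (1) * (16) * (13/2) = 104  (0 row swaps -> sign +1)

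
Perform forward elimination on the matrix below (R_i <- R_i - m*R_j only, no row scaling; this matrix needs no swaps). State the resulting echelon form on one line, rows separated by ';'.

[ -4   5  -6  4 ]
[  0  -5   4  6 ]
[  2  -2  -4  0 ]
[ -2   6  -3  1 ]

Forward elimination:
R3 <- R3 - (-1/2)*R1:  [   0  1/2   -7    2 ]
R4 <- R4 - (1/2)*R1:  [   0  7/2    0   -1 ]
R3 <- R3 - (-1/10)*R2:  [     0      0  -33/5   13/5 ]
R4 <- R4 - (-7/10)*R2:  [    0     0  14/5  16/5 ]
R4 <- R4 - (-14/33)*R3:  [      0       0       0  142/33 ]
Row echelon form:
[ -4   5     -6       4 ]
[  0  -5      4       6 ]
[  0   0  -33/5    13/5 ]
[  0   0      0  142/33 ]

REF = [-4 5 -6 4; 0 -5 4 6; 0 0 -33/5 13/5; 0 0 0 142/33]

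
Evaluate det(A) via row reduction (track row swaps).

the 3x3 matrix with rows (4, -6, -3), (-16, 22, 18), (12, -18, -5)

Forward elimination:
R2 <- R2 - (-4)*R1:  [  0  -2   6 ]
R3 <- R3 - (3)*R1:  [ 0  0  4 ]
Upper-triangular form:
[ 4  -6  -3 ]
[ 0  -2   6 ]
[ 0   0   4 ]
det(A) = (-1)^0 * (4) * (-2) * (4) = -32  (0 row swaps -> sign +1)

det(A) = -32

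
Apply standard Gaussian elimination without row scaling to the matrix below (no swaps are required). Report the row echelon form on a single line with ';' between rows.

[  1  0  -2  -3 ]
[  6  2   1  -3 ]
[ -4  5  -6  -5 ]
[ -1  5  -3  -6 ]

Forward elimination:
R2 <- R2 - (6)*R1:  [  0   2  13  15 ]
R3 <- R3 - (-4)*R1:  [   0    5  -14  -17 ]
R4 <- R4 - (-1)*R1:  [  0   5  -5  -9 ]
R3 <- R3 - (5/2)*R2:  [      0       0   -93/2  -109/2 ]
R4 <- R4 - (5/2)*R2:  [     0      0  -75/2  -93/2 ]
R4 <- R4 - (25/31)*R3:  [      0       0       0  -79/31 ]
Row echelon form:
[ 1  0     -2      -3 ]
[ 0  2     13      15 ]
[ 0  0  -93/2  -109/2 ]
[ 0  0      0  -79/31 ]

REF = [1 0 -2 -3; 0 2 13 15; 0 0 -93/2 -109/2; 0 0 0 -79/31]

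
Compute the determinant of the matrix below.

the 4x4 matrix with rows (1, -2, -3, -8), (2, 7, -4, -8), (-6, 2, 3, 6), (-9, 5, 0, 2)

Forward elimination:
R2 <- R2 - (2)*R1:  [  0  11   2   8 ]
R3 <- R3 - (-6)*R1:  [   0  -10  -15  -42 ]
R4 <- R4 - (-9)*R1:  [   0  -13  -27  -70 ]
R3 <- R3 - (-10/11)*R2:  [       0        0  -145/11  -382/11 ]
R4 <- R4 - (-13/11)*R2:  [       0        0  -271/11  -666/11 ]
R4 <- R4 - (271/145)*R3:  [       0        0        0  632/145 ]
Upper-triangular form:
[ 1  -2       -3       -8 ]
[ 0  11        2        8 ]
[ 0   0  -145/11  -382/11 ]
[ 0   0        0  632/145 ]
det(A) = (-1)^0 * (1) * (11) * (-145/11) * (632/145) = -632  (0 row swaps -> sign +1)

det(A) = -632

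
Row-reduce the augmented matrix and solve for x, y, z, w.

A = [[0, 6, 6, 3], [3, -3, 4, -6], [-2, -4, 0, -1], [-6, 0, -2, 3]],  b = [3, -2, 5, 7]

Forward elimination on [A|b]:
R1 <-> R2   (pivot in column 1 was zero)
[  3  -3   4  -6  -2 ]
[  0   6   6   3   3 ]
[ -2  -4   0  -1   5 ]
[ -6   0  -2   3   7 ]
R3 <- R3 - (-2/3)*R1:  [    0    -6   8/3    -5  11/3 ]
R4 <- R4 - (-2)*R1:  [  0  -6   6  -9   3 ]
R3 <- R3 - (-1)*R2:  [    0     0  26/3    -2  20/3 ]
R4 <- R4 - (-1)*R2:  [  0   0  12  -6   6 ]
R4 <- R4 - (18/13)*R3:  [      0       0       0  -42/13  -42/13 ]
Row echelon form:
[ 3  -3     4      -6  |      -2 ]
[ 0   6     6       3  |       3 ]
[ 0   0  26/3      -2  |    20/3 ]
[ 0   0     0  -42/13  |  -42/13 ]
Back-substitution:
w = (-42/13) / (-42/13) = 1
z = (20/3 - (-2)*(1)) / (26/3) = 1
y = (3 - (6)*(1) - (3)*(1)) / 6 = -1
x = (-2 - (-3)*(-1) - (4)*(1) - (-6)*(1)) / 3 = -1

(-1, -1, 1, 1)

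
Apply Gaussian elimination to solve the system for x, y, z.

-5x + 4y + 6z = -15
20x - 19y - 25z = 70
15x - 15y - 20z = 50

Forward elimination on [A|b]:
R2 <- R2 - (-4)*R1:  [  0  -3  -1  10 ]
R3 <- R3 - (-3)*R1:  [  0  -3  -2   5 ]
R3 <- R3 - (1)*R2:  [  0   0  -1  -5 ]
Row echelon form:
[ -5   4   6  |  -15 ]
[  0  -3  -1  |   10 ]
[  0   0  -1  |   -5 ]
Back-substitution:
z = (-5) / -1 = 5
y = (10 - (-1)*(5)) / -3 = -5
x = (-15 - (4)*(-5) - (6)*(5)) / -5 = 5

(5, -5, 5)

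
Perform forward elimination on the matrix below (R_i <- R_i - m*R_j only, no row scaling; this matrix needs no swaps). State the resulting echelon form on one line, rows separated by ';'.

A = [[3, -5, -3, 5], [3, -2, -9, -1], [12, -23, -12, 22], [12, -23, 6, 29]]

Forward elimination:
R2 <- R2 - (1)*R1:  [  0   3  -6  -6 ]
R3 <- R3 - (4)*R1:  [  0  -3   0   2 ]
R4 <- R4 - (4)*R1:  [  0  -3  18   9 ]
R3 <- R3 - (-1)*R2:  [  0   0  -6  -4 ]
R4 <- R4 - (-1)*R2:  [  0   0  12   3 ]
R4 <- R4 - (-2)*R3:  [  0   0   0  -5 ]
Row echelon form:
[ 3  -5  -3   5 ]
[ 0   3  -6  -6 ]
[ 0   0  -6  -4 ]
[ 0   0   0  -5 ]

REF = [3 -5 -3 5; 0 3 -6 -6; 0 0 -6 -4; 0 0 0 -5]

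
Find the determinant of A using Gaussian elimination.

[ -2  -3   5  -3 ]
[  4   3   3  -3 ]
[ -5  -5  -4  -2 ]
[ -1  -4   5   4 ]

Forward elimination:
R2 <- R2 - (-2)*R1:  [  0  -3  13  -9 ]
R3 <- R3 - (5/2)*R1:  [     0    5/2  -33/2   11/2 ]
R4 <- R4 - (1/2)*R1:  [    0  -5/2   5/2  11/2 ]
R3 <- R3 - (-5/6)*R2:  [     0      0  -17/3     -2 ]
R4 <- R4 - (5/6)*R2:  [     0      0  -25/3     13 ]
R4 <- R4 - (25/17)*R3:  [      0       0       0  271/17 ]
Upper-triangular form:
[ -2  -3      5      -3 ]
[  0  -3     13      -9 ]
[  0   0  -17/3      -2 ]
[  0   0      0  271/17 ]
det(A) = (-1)^0 * (-2) * (-3) * (-17/3) * (271/17) = -542  (0 row swaps -> sign +1)

det(A) = -542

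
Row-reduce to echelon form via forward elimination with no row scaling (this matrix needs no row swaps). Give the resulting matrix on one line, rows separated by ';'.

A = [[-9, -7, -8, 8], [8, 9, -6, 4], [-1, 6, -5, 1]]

Forward elimination:
R2 <- R2 - (-8/9)*R1:  [      0    25/9  -118/9   100/9 ]
R3 <- R3 - (1/9)*R1:  [     0   61/9  -37/9    1/9 ]
R3 <- R3 - (61/25)*R2:  [      0       0  697/25     -27 ]
Row echelon form:
[ -9    -7      -8      8 ]
[  0  25/9  -118/9  100/9 ]
[  0     0  697/25    -27 ]

REF = [-9 -7 -8 8; 0 25/9 -118/9 100/9; 0 0 697/25 -27]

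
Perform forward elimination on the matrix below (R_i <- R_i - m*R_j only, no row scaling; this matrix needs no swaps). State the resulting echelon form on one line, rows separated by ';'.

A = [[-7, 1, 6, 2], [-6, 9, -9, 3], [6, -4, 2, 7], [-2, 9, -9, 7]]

REF = [-7 1 6 2; 0 57/7 -99/7 9/7; 0 0 32/19 175/19; 0 0 0 -153/8]

Forward elimination:
R2 <- R2 - (6/7)*R1:  [     0   57/7  -99/7    9/7 ]
R3 <- R3 - (-6/7)*R1:  [     0  -22/7   50/7   61/7 ]
R4 <- R4 - (2/7)*R1:  [     0   61/7  -75/7   45/7 ]
R3 <- R3 - (-22/57)*R2:  [      0       0   32/19  175/19 ]
R4 <- R4 - (61/57)*R2:  [     0      0  84/19  96/19 ]
R4 <- R4 - (21/8)*R3:  [      0       0       0  -153/8 ]
Row echelon form:
[ -7     1      6       2 ]
[  0  57/7  -99/7     9/7 ]
[  0     0  32/19  175/19 ]
[  0     0      0  -153/8 ]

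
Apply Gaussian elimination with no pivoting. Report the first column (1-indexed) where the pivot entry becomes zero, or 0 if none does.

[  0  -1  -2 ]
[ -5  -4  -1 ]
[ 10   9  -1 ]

first zero-pivot column = 1

Naive forward elimination:
Pivot entry (1,1) is zero but row 2 has -5 in column 1 -> naive elimination stops; a row interchange (e.g. R1 <-> R2) would be required here.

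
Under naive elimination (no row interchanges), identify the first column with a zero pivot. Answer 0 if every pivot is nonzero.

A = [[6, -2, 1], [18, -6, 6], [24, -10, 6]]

Naive forward elimination:
R2 <- R2 - (3)*R1:  [ 0  0  3 ]
R3 <- R3 - (4)*R1:  [  0  -2   2 ]
Matrix at this point:
[ 6  -2  1 ]
[ 0   0  3 ]
[ 0  -2  2 ]
Pivot entry (2,2) is zero but row 3 has -2 in column 2 -> naive elimination stops; a row interchange (e.g. R2 <-> R3) would be required here.

first zero-pivot column = 2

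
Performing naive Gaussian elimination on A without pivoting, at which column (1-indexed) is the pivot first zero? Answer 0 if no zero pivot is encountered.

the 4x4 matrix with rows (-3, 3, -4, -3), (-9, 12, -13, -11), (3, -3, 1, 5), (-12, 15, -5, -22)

first zero-pivot column = 4

Naive forward elimination:
R2 <- R2 - (3)*R1:  [  0   3  -1  -2 ]
R3 <- R3 - (-1)*R1:  [  0   0  -3   2 ]
R4 <- R4 - (4)*R1:  [   0    3   11  -10 ]
R4 <- R4 - (1)*R2:  [  0   0  12  -8 ]
R4 <- R4 - (-4)*R3:  [ 0  0  0  0 ]
Matrix at this point:
[ -3  3  -4  -3 ]
[  0  3  -1  -2 ]
[  0  0  -3   2 ]
[  0  0   0   0 ]
Pivot entry (4,4) in the last row is zero and there are no rows below to swap with -> zero pivot in column 4 (A is singular).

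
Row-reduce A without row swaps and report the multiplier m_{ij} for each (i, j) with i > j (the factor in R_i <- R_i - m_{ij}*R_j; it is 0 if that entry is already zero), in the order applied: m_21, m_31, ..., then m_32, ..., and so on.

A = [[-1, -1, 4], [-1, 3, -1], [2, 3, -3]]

multipliers: 1, -2, 1/4

Forward elimination:
R2 <- R2 - (1)*R1:  [  0   4  -5 ]
R3 <- R3 - (-2)*R1:  [ 0  1  5 ]
R3 <- R3 - (1/4)*R2:  [    0     0  25/4 ]
Multipliers (in order of application): m_{21} = 1, m_{31} = -2, m_{32} = 1/4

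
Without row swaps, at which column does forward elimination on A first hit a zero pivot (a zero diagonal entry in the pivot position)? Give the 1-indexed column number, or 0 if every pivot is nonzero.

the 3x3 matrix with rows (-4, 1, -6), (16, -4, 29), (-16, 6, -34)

Naive forward elimination:
R2 <- R2 - (-4)*R1:  [ 0  0  5 ]
R3 <- R3 - (4)*R1:  [   0    2  -10 ]
Matrix at this point:
[ -4  1   -6 ]
[  0  0    5 ]
[  0  2  -10 ]
Pivot entry (2,2) is zero but row 3 has 2 in column 2 -> naive elimination stops; a row interchange (e.g. R2 <-> R3) would be required here.

first zero-pivot column = 2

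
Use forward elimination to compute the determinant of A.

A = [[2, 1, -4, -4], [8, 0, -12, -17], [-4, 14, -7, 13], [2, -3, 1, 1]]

Forward elimination:
R2 <- R2 - (4)*R1:  [  0  -4   4  -1 ]
R3 <- R3 - (-2)*R1:  [   0   16  -15    5 ]
R4 <- R4 - (1)*R1:  [  0  -4   5   5 ]
R3 <- R3 - (-4)*R2:  [ 0  0  1  1 ]
R4 <- R4 - (1)*R2:  [ 0  0  1  6 ]
R4 <- R4 - (1)*R3:  [ 0  0  0  5 ]
Upper-triangular form:
[ 2   1  -4  -4 ]
[ 0  -4   4  -1 ]
[ 0   0   1   1 ]
[ 0   0   0   5 ]
det(A) = (-1)^0 * (2) * (-4) * (1) * (5) = -40  (0 row swaps -> sign +1)

det(A) = -40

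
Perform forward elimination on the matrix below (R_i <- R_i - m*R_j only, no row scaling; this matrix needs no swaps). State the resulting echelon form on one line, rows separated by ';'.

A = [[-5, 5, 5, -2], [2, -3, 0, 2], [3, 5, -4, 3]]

REF = [-5 5 5 -2; 0 -1 2 6/5; 0 0 15 57/5]

Forward elimination:
R2 <- R2 - (-2/5)*R1:  [   0   -1    2  6/5 ]
R3 <- R3 - (-3/5)*R1:  [   0    8   -1  9/5 ]
R3 <- R3 - (-8)*R2:  [    0     0    15  57/5 ]
Row echelon form:
[ -5   5   5    -2 ]
[  0  -1   2   6/5 ]
[  0   0  15  57/5 ]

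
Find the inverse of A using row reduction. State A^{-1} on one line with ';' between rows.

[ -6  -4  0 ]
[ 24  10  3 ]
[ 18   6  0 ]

inverse = [1/6 0 1/9; -1/2 0 -1/6; 1/3 1/3 -1/3]

Gauss-Jordan on [A | I]:
R1 <- (1/-6)*R1:  [    1   2/3     0  |  -1/6     0     0 ]
R2 <- R2 - (24)*R1:  [  0  -6   3  |   4   1   0 ]
R3 <- R3 - (18)*R1:  [  0  -6   0  |   3   0   1 ]
R2 <- (1/-6)*R2:  [    0     1  -1/2  |  -2/3  -1/6     0 ]
R1 <- R1 - (2/3)*R2:  [    1     0   1/3  |  5/18   1/9     0 ]
R3 <- R3 - (-6)*R2:  [  0   0  -3  |  -1  -1   1 ]
R3 <- (1/-3)*R3:  [    0     0     1  |   1/3   1/3  -1/3 ]
R1 <- R1 - (1/3)*R3:  [   1    0    0  |  1/6    0  1/9 ]
R2 <- R2 - (-1/2)*R3:  [    0     1     0  |  -1/2     0  -1/6 ]
Right block of [I | A^{-1}] is the inverse:
[  1/6    0   1/9 ]
[ -1/2    0  -1/6 ]
[  1/3  1/3  -1/3 ]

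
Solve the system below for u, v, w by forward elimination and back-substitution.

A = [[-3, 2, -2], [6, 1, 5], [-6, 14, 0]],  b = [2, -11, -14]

(0, -1, -2)

Forward elimination on [A|b]:
R2 <- R2 - (-2)*R1:  [  0   5   1  -7 ]
R3 <- R3 - (2)*R1:  [   0   10    4  -18 ]
R3 <- R3 - (2)*R2:  [  0   0   2  -4 ]
Row echelon form:
[ -3  2  -2  |   2 ]
[  0  5   1  |  -7 ]
[  0  0   2  |  -4 ]
Back-substitution:
w = (-4) / 2 = -2
v = (-7 - (1)*(-2)) / 5 = -1
u = (2 - (2)*(-1) - (-2)*(-2)) / -3 = 0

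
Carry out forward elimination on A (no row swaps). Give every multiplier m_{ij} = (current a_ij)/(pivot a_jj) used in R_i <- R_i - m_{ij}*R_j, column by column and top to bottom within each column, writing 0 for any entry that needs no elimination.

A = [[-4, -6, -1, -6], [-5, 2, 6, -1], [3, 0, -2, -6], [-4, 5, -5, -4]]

multipliers: 5/4, -3/4, 1, -9/19, 22/19, -471/26

Forward elimination:
R2 <- R2 - (5/4)*R1:  [    0  19/2  29/4  13/2 ]
R3 <- R3 - (-3/4)*R1:  [     0   -9/2  -11/4  -21/2 ]
R4 <- R4 - (1)*R1:  [  0  11  -4   2 ]
R3 <- R3 - (-9/19)*R2:  [       0        0    13/19  -141/19 ]
R4 <- R4 - (22/19)*R2:  [       0        0  -471/38  -105/19 ]
R4 <- R4 - (-471/26)*R3:  [        0         0         0  -3639/26 ]
Multipliers (in order of application): m_{21} = 5/4, m_{31} = -3/4, m_{41} = 1, m_{32} = -9/19, m_{42} = 22/19, m_{43} = -471/26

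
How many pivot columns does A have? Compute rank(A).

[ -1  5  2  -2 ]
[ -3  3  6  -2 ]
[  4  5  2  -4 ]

Row reduction:
R2 <- R2 - (3)*R1:  [   0  -12    0    4 ]
R3 <- R3 - (-4)*R1:  [   0   25   10  -12 ]
R3 <- R3 - (-25/12)*R2:  [     0      0     10  -11/3 ]
Row echelon form:
[ -1    5   2     -2 ]
[  0  -12   0      4 ]
[  0    0  10  -11/3 ]
Nonzero rows / pivot columns: 3

rank(A) = 3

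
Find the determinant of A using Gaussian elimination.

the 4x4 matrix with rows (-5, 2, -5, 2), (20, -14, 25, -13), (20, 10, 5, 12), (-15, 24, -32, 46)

Forward elimination:
R2 <- R2 - (-4)*R1:  [  0  -6   5  -5 ]
R3 <- R3 - (-4)*R1:  [   0   18  -15   20 ]
R4 <- R4 - (3)*R1:  [   0   18  -17   40 ]
R3 <- R3 - (-3)*R2:  [ 0  0  0  5 ]
R4 <- R4 - (-3)*R2:  [  0   0  -2  25 ]
R3 <-> R4   (pivot in column 3 was zero)
[ -5   2  -5   2 ]
[  0  -6   5  -5 ]
[  0   0  -2  25 ]
[  0   0   0   5 ]
Upper-triangular form:
[ -5   2  -5   2 ]
[  0  -6   5  -5 ]
[  0   0  -2  25 ]
[  0   0   0   5 ]
det(A) = (-1)^1 * (-5) * (-6) * (-2) * (5) = 300  (1 row swap -> sign -1)

det(A) = 300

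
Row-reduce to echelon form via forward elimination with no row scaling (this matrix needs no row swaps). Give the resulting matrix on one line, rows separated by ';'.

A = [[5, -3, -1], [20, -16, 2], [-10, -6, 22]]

Forward elimination:
R2 <- R2 - (4)*R1:  [  0  -4   6 ]
R3 <- R3 - (-2)*R1:  [   0  -12   20 ]
R3 <- R3 - (3)*R2:  [ 0  0  2 ]
Row echelon form:
[ 5  -3  -1 ]
[ 0  -4   6 ]
[ 0   0   2 ]

REF = [5 -3 -1; 0 -4 6; 0 0 2]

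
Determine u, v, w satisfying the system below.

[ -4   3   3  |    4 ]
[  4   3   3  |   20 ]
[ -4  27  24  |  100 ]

Forward elimination on [A|b]:
R2 <- R2 - (-1)*R1:  [  0   6   6  24 ]
R3 <- R3 - (1)*R1:  [  0  24  21  96 ]
R3 <- R3 - (4)*R2:  [  0   0  -3   0 ]
Row echelon form:
[ -4  3   3  |   4 ]
[  0  6   6  |  24 ]
[  0  0  -3  |   0 ]
Back-substitution:
w = (0) / -3 = 0
v = (24 - (6)*(0)) / 6 = 4
u = (4 - (3)*(4) - (3)*(0)) / -4 = 2

(2, 4, 0)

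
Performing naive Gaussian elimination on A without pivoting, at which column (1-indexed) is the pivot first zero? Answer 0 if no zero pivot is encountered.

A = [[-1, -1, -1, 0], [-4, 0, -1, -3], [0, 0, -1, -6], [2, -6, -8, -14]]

Naive forward elimination:
R2 <- R2 - (4)*R1:  [  0   4   3  -3 ]
R4 <- R4 - (-2)*R1:  [   0   -8  -10  -14 ]
R4 <- R4 - (-2)*R2:  [   0    0   -4  -20 ]
R4 <- R4 - (4)*R3:  [ 0  0  0  4 ]
All pivots nonzero; naive elimination completes without hitting a zero pivot.

first zero-pivot column = 0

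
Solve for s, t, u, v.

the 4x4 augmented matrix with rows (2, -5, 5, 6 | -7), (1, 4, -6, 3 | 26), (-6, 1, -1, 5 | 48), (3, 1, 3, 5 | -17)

(-5, -2, -5, 3)

Forward elimination on [A|b]:
R2 <- R2 - (1/2)*R1:  [     0   13/2  -17/2      0   59/2 ]
R3 <- R3 - (-3)*R1:  [   0  -14   14   23   27 ]
R4 <- R4 - (3/2)*R1:  [     0   17/2   -9/2     -4  -13/2 ]
R3 <- R3 - (-28/13)*R2:  [       0        0   -56/13       23  1177/13 ]
R4 <- R4 - (17/13)*R2:  [       0        0    86/13       -4  -586/13 ]
R4 <- R4 - (-43/28)*R3:  [       0        0        0   877/28  2631/28 ]
Row echelon form:
[ 2    -5       5       6  |       -7 ]
[ 0  13/2   -17/2       0  |     59/2 ]
[ 0     0  -56/13      23  |  1177/13 ]
[ 0     0       0  877/28  |  2631/28 ]
Back-substitution:
v = (2631/28) / (877/28) = 3
u = (1177/13 - (23)*(3)) / (-56/13) = -5
t = (59/2 - (-17/2)*(-5)) / (13/2) = -2
s = (-7 - (-5)*(-2) - (5)*(-5) - (6)*(3)) / 2 = -5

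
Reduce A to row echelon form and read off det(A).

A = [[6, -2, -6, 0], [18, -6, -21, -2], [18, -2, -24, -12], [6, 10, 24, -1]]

Forward elimination:
R2 <- R2 - (3)*R1:  [  0   0  -3  -2 ]
R3 <- R3 - (3)*R1:  [   0    4   -6  -12 ]
R4 <- R4 - (1)*R1:  [  0  12  30  -1 ]
R2 <-> R3   (pivot in column 2 was zero)
[ 6  -2  -6    0 ]
[ 0   4  -6  -12 ]
[ 0   0  -3   -2 ]
[ 0  12  30   -1 ]
R4 <- R4 - (3)*R2:  [  0   0  48  35 ]
R4 <- R4 - (-16)*R3:  [ 0  0  0  3 ]
Upper-triangular form:
[ 6  -2  -6    0 ]
[ 0   4  -6  -12 ]
[ 0   0  -3   -2 ]
[ 0   0   0    3 ]
det(A) = (-1)^1 * (6) * (4) * (-3) * (3) = 216  (1 row swap -> sign -1)

det(A) = 216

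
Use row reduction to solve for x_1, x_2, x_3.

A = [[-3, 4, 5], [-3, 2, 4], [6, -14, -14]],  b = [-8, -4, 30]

Forward elimination on [A|b]:
R2 <- R2 - (1)*R1:  [  0  -2  -1   4 ]
R3 <- R3 - (-2)*R1:  [  0  -6  -4  14 ]
R3 <- R3 - (3)*R2:  [  0   0  -1   2 ]
Row echelon form:
[ -3   4   5  |  -8 ]
[  0  -2  -1  |   4 ]
[  0   0  -1  |   2 ]
Back-substitution:
x_3 = (2) / -1 = -2
x_2 = (4 - (-1)*(-2)) / -2 = -1
x_1 = (-8 - (4)*(-1) - (5)*(-2)) / -3 = -2

(-2, -1, -2)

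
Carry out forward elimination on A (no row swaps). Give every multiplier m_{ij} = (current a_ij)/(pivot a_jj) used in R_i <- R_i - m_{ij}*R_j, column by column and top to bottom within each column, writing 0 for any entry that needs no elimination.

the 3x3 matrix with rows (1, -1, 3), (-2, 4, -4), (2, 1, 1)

multipliers: -2, 2, 3/2

Forward elimination:
R2 <- R2 - (-2)*R1:  [ 0  2  2 ]
R3 <- R3 - (2)*R1:  [  0   3  -5 ]
R3 <- R3 - (3/2)*R2:  [  0   0  -8 ]
Multipliers (in order of application): m_{21} = -2, m_{31} = 2, m_{32} = 3/2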